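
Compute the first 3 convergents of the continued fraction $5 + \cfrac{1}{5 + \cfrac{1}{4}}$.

Using the convergent recurrence p_i = a_i*p_{i-1} + p_{i-2}, q_i = a_i*q_{i-1} + q_{i-2} with p_{-2}=0, p_{-1}=1, q_{-2}=1, q_{-1}=0:
  i=0: a_0=5, p_0 = 5*1 + 0 = 5, q_0 = 5*0 + 1 = 1.
  i=1: a_1=5, p_1 = 5*5 + 1 = 26, q_1 = 5*1 + 0 = 5.
  i=2: a_2=4, p_2 = 4*26 + 5 = 109, q_2 = 4*5 + 1 = 21.

5/1, 26/5, 109/21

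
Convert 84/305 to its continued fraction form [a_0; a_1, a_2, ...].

[0; 3, 1, 1, 1, 2, 2, 4]

Run the Euclidean algorithm on 84 and 305; the successive quotients are the partial quotients a_0, a_1, ... (each step inverts the fractional part left over by the previous one):
  84 = 0*305 + 84, so a_0 = 0.
  305 = 3*84 + 53, so a_1 = 3.
  84 = 1*53 + 31, so a_2 = 1.
  53 = 1*31 + 22, so a_3 = 1.
  31 = 1*22 + 9, so a_4 = 1.
  22 = 2*9 + 4, so a_5 = 2.
  9 = 2*4 + 1, so a_6 = 2.
  4 = 4*1 + 0, so a_7 = 4.
The remainder reaches 0 after 8 divisions, so the expansion has 8 partial quotients, read off in order.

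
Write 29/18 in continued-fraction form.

Run the Euclidean algorithm on 29 and 18; the successive quotients are the partial quotients a_0, a_1, ... (each step inverts the fractional part left over by the previous one):
  29 = 1*18 + 11, so a_0 = 1.
  18 = 1*11 + 7, so a_1 = 1.
  11 = 1*7 + 4, so a_2 = 1.
  7 = 1*4 + 3, so a_3 = 1.
  4 = 1*3 + 1, so a_4 = 1.
  3 = 3*1 + 0, so a_5 = 3.
The remainder reaches 0 after 6 divisions, so the expansion has 6 partial quotients, read off in order.

[1; 1, 1, 1, 1, 3]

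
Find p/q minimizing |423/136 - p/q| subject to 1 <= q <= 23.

28/9

Expand x = 423/136 as a continued fraction with the Euclidean algorithm:
  423 = 3*136 + 15, so a_0 = 3.
  136 = 9*15 + 1, so a_1 = 9.
  15 = 15*1 + 0, so a_2 = 15.
so x = [3; 9, 15].
Convergents (p_i = a_i*p_{i-1} + p_{i-2}, q_i = a_i*q_{i-1} + q_{i-2} with p_{-2}=0, p_{-1}=1, q_{-2}=1, q_{-1}=0), until the denominator exceeds 23:
  i=0: a_0=3, p_0 = 3*1 + 0 = 3, q_0 = 3*0 + 1 = 1.
  i=1: a_1=9, p_1 = 9*3 + 1 = 28, q_1 = 9*1 + 0 = 9.
  i=2: a_2=15, p_2 = 15*28 + 3 = 423, q_2 = 15*9 + 1 = 136.
q_2 = 136 > 23, so the last convergent with denominator <= 23 is p_1/q_1 = 28/9.
The closest fraction with denominator <= 23 is either p_1/q_1 or the intermediate fraction (k*p_1 + p_0)/(k*q_1 + q_0) with the largest k >= 1 whose denominator stays <= 23; these approach x as k grows, and every other convergent or intermediate fraction in range is farther away.
Largest k: floor((23 - q_0)/q_1) = floor((23 - 1)/9) = 2.
That gives (2*28 + 3)/(2*9 + 1) = 59/19.
Compare the errors: |x - 28/9| = |423*9 - 28*136|/(136*9) = 1/1224, and |x - 59/19| = |423*19 - 59*136|/(136*19) = 13/2584.
Cross-multiplying, 1*2584 = 2584 < 15912 = 13*1224, so 1/1224 is smaller: the convergent 28/9 is closer to x than 59/19.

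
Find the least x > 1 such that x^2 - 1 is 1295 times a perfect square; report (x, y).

(x, y) = (36, 1)

First expand sqrt(1295) as a continued fraction. With x_i = (sqrt(1295) + m_i)/d_i and (m_0, d_0) = (0, 1): a_0 = floor(sqrt(1295)) = 35, since 35^2 = 1225 <= 1295 < 1296 = 36^2.
Iterate m_{i+1} = d_i*a_i - m_i, d_{i+1} = (1295 - m_{i+1}^2)/d_i, a_{i+1} = floor((a_0 + m_{i+1})/d_{i+1}):
  m_1 = 1*35 - 0 = 35, d_1 = (1295 - 35^2)/1 = 70/1 = 70, a_1 = floor((35 + 35)/70) = 1.
  m_2 = 70*1 - 35 = 35, d_2 = (1295 - 35^2)/70 = 70/70 = 1, a_2 = floor((35 + 35)/1) = 70.
  m_3 = 1*70 - 35 = 35, d_3 = (1295 - 35^2)/1 = 70/1 = 70: (m_3, d_3) = (m_1, d_1) = (35, 70), so from here the quotients repeat a_1, a_2; the period length is 2.
So sqrt(1295) = [35; (1, 70)] with period length k = 2.
k is even, so the fundamental solution of x^2 - 1295y^2 = 1 is (p_{k-1}, q_{k-1}) = (p_1, q_1); compute convergents through index 1.
Convergents (p_i = a_i*p_{i-1} + p_{i-2}, q_i = a_i*q_{i-1} + q_{i-2} with p_{-2}=0, p_{-1}=1, q_{-2}=1, q_{-1}=0):
  i=0: a_0=35, p_0 = 35*1 + 0 = 35, q_0 = 35*0 + 1 = 1.
  i=1: a_1=1, p_1 = 1*35 + 1 = 36, q_1 = 1*1 + 0 = 1.
Check: 36^2 - 1295*1^2 = 1296 - 1295 = 1, so (x, y) = (36, 1) solves the equation, and by the theorem it is the least positive solution.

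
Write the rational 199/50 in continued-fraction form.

[3; 1, 49]

Run the Euclidean algorithm on 199 and 50; the successive quotients are the partial quotients a_0, a_1, ... (each step inverts the fractional part left over by the previous one):
  199 = 3*50 + 49, so a_0 = 3.
  50 = 1*49 + 1, so a_1 = 1.
  49 = 49*1 + 0, so a_2 = 49.
The remainder reaches 0 after 3 divisions, so the expansion has 3 partial quotients, read off in order.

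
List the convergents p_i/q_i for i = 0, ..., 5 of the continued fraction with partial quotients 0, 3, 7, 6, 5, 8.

Using the convergent recurrence p_i = a_i*p_{i-1} + p_{i-2}, q_i = a_i*q_{i-1} + q_{i-2} with p_{-2}=0, p_{-1}=1, q_{-2}=1, q_{-1}=0:
  i=0: a_0=0, p_0 = 0*1 + 0 = 0, q_0 = 0*0 + 1 = 1.
  i=1: a_1=3, p_1 = 3*0 + 1 = 1, q_1 = 3*1 + 0 = 3.
  i=2: a_2=7, p_2 = 7*1 + 0 = 7, q_2 = 7*3 + 1 = 22.
  i=3: a_3=6, p_3 = 6*7 + 1 = 43, q_3 = 6*22 + 3 = 135.
  i=4: a_4=5, p_4 = 5*43 + 7 = 222, q_4 = 5*135 + 22 = 697.
  i=5: a_5=8, p_5 = 8*222 + 43 = 1819, q_5 = 8*697 + 135 = 5711.

0/1, 1/3, 7/22, 43/135, 222/697, 1819/5711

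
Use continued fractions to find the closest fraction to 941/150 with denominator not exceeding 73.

69/11

Expand x = 941/150 as a continued fraction with the Euclidean algorithm:
  941 = 6*150 + 41, so a_0 = 6.
  150 = 3*41 + 27, so a_1 = 3.
  41 = 1*27 + 14, so a_2 = 1.
  27 = 1*14 + 13, so a_3 = 1.
  14 = 1*13 + 1, so a_4 = 1.
  13 = 13*1 + 0, so a_5 = 13.
so x = [6; 3, 1, 1, 1, 13].
Convergents (p_i = a_i*p_{i-1} + p_{i-2}, q_i = a_i*q_{i-1} + q_{i-2} with p_{-2}=0, p_{-1}=1, q_{-2}=1, q_{-1}=0), until the denominator exceeds 73:
  i=0: a_0=6, p_0 = 6*1 + 0 = 6, q_0 = 6*0 + 1 = 1.
  i=1: a_1=3, p_1 = 3*6 + 1 = 19, q_1 = 3*1 + 0 = 3.
  i=2: a_2=1, p_2 = 1*19 + 6 = 25, q_2 = 1*3 + 1 = 4.
  i=3: a_3=1, p_3 = 1*25 + 19 = 44, q_3 = 1*4 + 3 = 7.
  i=4: a_4=1, p_4 = 1*44 + 25 = 69, q_4 = 1*7 + 4 = 11.
  i=5: a_5=13, p_5 = 13*69 + 44 = 941, q_5 = 13*11 + 7 = 150.
q_5 = 150 > 73, so the last convergent with denominator <= 73 is p_4/q_4 = 69/11.
The closest fraction with denominator <= 73 is either p_4/q_4 or the intermediate fraction (k*p_4 + p_3)/(k*q_4 + q_3) with the largest k >= 1 whose denominator stays <= 73; these approach x as k grows, and every other convergent or intermediate fraction in range is farther away.
Largest k: floor((73 - q_3)/q_4) = floor((73 - 7)/11) = 6.
That gives (6*69 + 44)/(6*11 + 7) = 458/73.
Compare the errors: |x - 69/11| = |941*11 - 69*150|/(150*11) = 1/1650, and |x - 458/73| = |941*73 - 458*150|/(150*73) = 7/10950.
Cross-multiplying, 1*10950 = 10950 < 11550 = 7*1650, so 1/1650 is smaller: the convergent 69/11 is closer to x than 458/73.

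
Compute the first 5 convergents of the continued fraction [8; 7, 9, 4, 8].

8/1, 57/7, 521/64, 2141/263, 17649/2168

Using the convergent recurrence p_i = a_i*p_{i-1} + p_{i-2}, q_i = a_i*q_{i-1} + q_{i-2} with p_{-2}=0, p_{-1}=1, q_{-2}=1, q_{-1}=0:
  i=0: a_0=8, p_0 = 8*1 + 0 = 8, q_0 = 8*0 + 1 = 1.
  i=1: a_1=7, p_1 = 7*8 + 1 = 57, q_1 = 7*1 + 0 = 7.
  i=2: a_2=9, p_2 = 9*57 + 8 = 521, q_2 = 9*7 + 1 = 64.
  i=3: a_3=4, p_3 = 4*521 + 57 = 2141, q_3 = 4*64 + 7 = 263.
  i=4: a_4=8, p_4 = 8*2141 + 521 = 17649, q_4 = 8*263 + 64 = 2168.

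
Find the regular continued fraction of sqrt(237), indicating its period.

[15; (2, 1, 1, 7, 10, 7, 1, 1, 2, 30)]

Write x_i = (sqrt(237) + m_i)/d_i with (m_0, d_0) = (0, 1). a_0 = floor(sqrt(237)) = 15, since 15^2 = 225 <= 237 < 256 = 16^2.
Iterate m_{i+1} = d_i*a_i - m_i, d_{i+1} = (237 - m_{i+1}^2)/d_i, a_{i+1} = floor((a_0 + m_{i+1})/d_{i+1}):
  m_1 = 1*15 - 0 = 15, d_1 = (237 - 15^2)/1 = 12/1 = 12, a_1 = floor((15 + 15)/12) = 2.
  m_2 = 12*2 - 15 = 9, d_2 = (237 - 9^2)/12 = 156/12 = 13, a_2 = floor((15 + 9)/13) = 1.
  m_3 = 13*1 - 9 = 4, d_3 = (237 - 4^2)/13 = 221/13 = 17, a_3 = floor((15 + 4)/17) = 1.
  m_4 = 17*1 - 4 = 13, d_4 = (237 - 13^2)/17 = 68/17 = 4, a_4 = floor((15 + 13)/4) = 7.
  m_5 = 4*7 - 13 = 15, d_5 = (237 - 15^2)/4 = 12/4 = 3, a_5 = floor((15 + 15)/3) = 10.
  m_6 = 3*10 - 15 = 15, d_6 = (237 - 15^2)/3 = 12/3 = 4, a_6 = floor((15 + 15)/4) = 7.
  m_7 = 4*7 - 15 = 13, d_7 = (237 - 13^2)/4 = 68/4 = 17, a_7 = floor((15 + 13)/17) = 1.
  m_8 = 17*1 - 13 = 4, d_8 = (237 - 4^2)/17 = 221/17 = 13, a_8 = floor((15 + 4)/13) = 1.
  m_9 = 13*1 - 4 = 9, d_9 = (237 - 9^2)/13 = 156/13 = 12, a_9 = floor((15 + 9)/12) = 2.
  m_10 = 12*2 - 9 = 15, d_10 = (237 - 15^2)/12 = 12/12 = 1, a_10 = floor((15 + 15)/1) = 30.
  m_11 = 1*30 - 15 = 15, d_11 = (237 - 15^2)/1 = 12/1 = 12: (m_11, d_11) = (m_1, d_1) = (15, 12), so from here the quotients repeat a_1, ..., a_10; the period length is 10.
Hence the expansion of sqrt(237) is a_0 = 15 followed by the repeating block 2, 1, 1, 7, 10, 7, 1, 1, 2, 30 (period 10).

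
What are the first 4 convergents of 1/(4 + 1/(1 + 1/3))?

0/1, 1/4, 1/5, 4/19

Using the convergent recurrence p_i = a_i*p_{i-1} + p_{i-2}, q_i = a_i*q_{i-1} + q_{i-2} with p_{-2}=0, p_{-1}=1, q_{-2}=1, q_{-1}=0:
  i=0: a_0=0, p_0 = 0*1 + 0 = 0, q_0 = 0*0 + 1 = 1.
  i=1: a_1=4, p_1 = 4*0 + 1 = 1, q_1 = 4*1 + 0 = 4.
  i=2: a_2=1, p_2 = 1*1 + 0 = 1, q_2 = 1*4 + 1 = 5.
  i=3: a_3=3, p_3 = 3*1 + 1 = 4, q_3 = 3*5 + 4 = 19.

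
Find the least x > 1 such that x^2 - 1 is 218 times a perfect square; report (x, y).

First expand sqrt(218) as a continued fraction. With x_i = (sqrt(218) + m_i)/d_i and (m_0, d_0) = (0, 1): a_0 = floor(sqrt(218)) = 14, since 14^2 = 196 <= 218 < 225 = 15^2.
Iterate m_{i+1} = d_i*a_i - m_i, d_{i+1} = (218 - m_{i+1}^2)/d_i, a_{i+1} = floor((a_0 + m_{i+1})/d_{i+1}):
  m_1 = 1*14 - 0 = 14, d_1 = (218 - 14^2)/1 = 22/1 = 22, a_1 = floor((14 + 14)/22) = 1.
  m_2 = 22*1 - 14 = 8, d_2 = (218 - 8^2)/22 = 154/22 = 7, a_2 = floor((14 + 8)/7) = 3.
  m_3 = 7*3 - 8 = 13, d_3 = (218 - 13^2)/7 = 49/7 = 7, a_3 = floor((14 + 13)/7) = 3.
  m_4 = 7*3 - 13 = 8, d_4 = (218 - 8^2)/7 = 154/7 = 22, a_4 = floor((14 + 8)/22) = 1.
  m_5 = 22*1 - 8 = 14, d_5 = (218 - 14^2)/22 = 22/22 = 1, a_5 = floor((14 + 14)/1) = 28.
  m_6 = 1*28 - 14 = 14, d_6 = (218 - 14^2)/1 = 22/1 = 22: (m_6, d_6) = (m_1, d_1) = (14, 22), so from here the quotients repeat a_1, ..., a_5; the period length is 5.
So sqrt(218) = [14; (1, 3, 3, 1, 28)] with period length k = 5.
k is odd, so (p_{k-1}, q_{k-1}) only solves x^2 - 218y^2 = -1 and the fundamental solution of x^2 - 218y^2 = 1 is (p_{2k-1}, q_{2k-1}) = (p_9, q_9); compute convergents through index 9, running through the period twice.
Convergents (p_i = a_i*p_{i-1} + p_{i-2}, q_i = a_i*q_{i-1} + q_{i-2} with p_{-2}=0, p_{-1}=1, q_{-2}=1, q_{-1}=0):
  i=0: a_0=14, p_0 = 14*1 + 0 = 14, q_0 = 14*0 + 1 = 1.
  i=1: a_1=1, p_1 = 1*14 + 1 = 15, q_1 = 1*1 + 0 = 1.
  i=2: a_2=3, p_2 = 3*15 + 14 = 59, q_2 = 3*1 + 1 = 4.
  i=3: a_3=3, p_3 = 3*59 + 15 = 192, q_3 = 3*4 + 1 = 13.
  i=4: a_4=1, p_4 = 1*192 + 59 = 251, q_4 = 1*13 + 4 = 17.
  i=5: a_5=28, p_5 = 28*251 + 192 = 7220, q_5 = 28*17 + 13 = 489.
  i=6: a_6=1, p_6 = 1*7220 + 251 = 7471, q_6 = 1*489 + 17 = 506.
  i=7: a_7=3, p_7 = 3*7471 + 7220 = 29633, q_7 = 3*506 + 489 = 2007.
  i=8: a_8=3, p_8 = 3*29633 + 7471 = 96370, q_8 = 3*2007 + 506 = 6527.
  i=9: a_9=1, p_9 = 1*96370 + 29633 = 126003, q_9 = 1*6527 + 2007 = 8534.
Indeed p_4^2 - 218*q_4^2 = 63001 - 63002 = -1, not +1.
Check: 126003^2 - 218*8534^2 = 15876756009 - 15876756008 = 1, so (x, y) = (126003, 8534) solves the equation, and by the theorem it is the least positive solution.

(x, y) = (126003, 8534)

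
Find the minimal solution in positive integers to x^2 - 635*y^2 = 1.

(x, y) = (126, 5)

First expand sqrt(635) as a continued fraction. With x_i = (sqrt(635) + m_i)/d_i and (m_0, d_0) = (0, 1): a_0 = floor(sqrt(635)) = 25, since 25^2 = 625 <= 635 < 676 = 26^2.
Iterate m_{i+1} = d_i*a_i - m_i, d_{i+1} = (635 - m_{i+1}^2)/d_i, a_{i+1} = floor((a_0 + m_{i+1})/d_{i+1}):
  m_1 = 1*25 - 0 = 25, d_1 = (635 - 25^2)/1 = 10/1 = 10, a_1 = floor((25 + 25)/10) = 5.
  m_2 = 10*5 - 25 = 25, d_2 = (635 - 25^2)/10 = 10/10 = 1, a_2 = floor((25 + 25)/1) = 50.
  m_3 = 1*50 - 25 = 25, d_3 = (635 - 25^2)/1 = 10/1 = 10: (m_3, d_3) = (m_1, d_1) = (25, 10), so from here the quotients repeat a_1, a_2; the period length is 2.
So sqrt(635) = [25; (5, 50)] with period length k = 2.
k is even, so the fundamental solution of x^2 - 635y^2 = 1 is (p_{k-1}, q_{k-1}) = (p_1, q_1); compute convergents through index 1.
Convergents (p_i = a_i*p_{i-1} + p_{i-2}, q_i = a_i*q_{i-1} + q_{i-2} with p_{-2}=0, p_{-1}=1, q_{-2}=1, q_{-1}=0):
  i=0: a_0=25, p_0 = 25*1 + 0 = 25, q_0 = 25*0 + 1 = 1.
  i=1: a_1=5, p_1 = 5*25 + 1 = 126, q_1 = 5*1 + 0 = 5.
Check: 126^2 - 635*5^2 = 15876 - 15875 = 1, so (x, y) = (126, 5) solves the equation, and by the theorem it is the least positive solution.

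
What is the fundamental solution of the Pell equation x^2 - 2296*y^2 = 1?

(x, y) = (575, 12)

First expand sqrt(2296) as a continued fraction. With x_i = (sqrt(2296) + m_i)/d_i and (m_0, d_0) = (0, 1): a_0 = floor(sqrt(2296)) = 47, since 47^2 = 2209 <= 2296 < 2304 = 48^2.
Iterate m_{i+1} = d_i*a_i - m_i, d_{i+1} = (2296 - m_{i+1}^2)/d_i, a_{i+1} = floor((a_0 + m_{i+1})/d_{i+1}):
  m_1 = 1*47 - 0 = 47, d_1 = (2296 - 47^2)/1 = 87/1 = 87, a_1 = floor((47 + 47)/87) = 1.
  m_2 = 87*1 - 47 = 40, d_2 = (2296 - 40^2)/87 = 696/87 = 8, a_2 = floor((47 + 40)/8) = 10.
  m_3 = 8*10 - 40 = 40, d_3 = (2296 - 40^2)/8 = 696/8 = 87, a_3 = floor((47 + 40)/87) = 1.
  m_4 = 87*1 - 40 = 47, d_4 = (2296 - 47^2)/87 = 87/87 = 1, a_4 = floor((47 + 47)/1) = 94.
  m_5 = 1*94 - 47 = 47, d_5 = (2296 - 47^2)/1 = 87/1 = 87: (m_5, d_5) = (m_1, d_1) = (47, 87), so from here the quotients repeat a_1, ..., a_4; the period length is 4.
So sqrt(2296) = [47; (1, 10, 1, 94)] with period length k = 4.
k is even, so the fundamental solution of x^2 - 2296y^2 = 1 is (p_{k-1}, q_{k-1}) = (p_3, q_3); compute convergents through index 3.
Convergents (p_i = a_i*p_{i-1} + p_{i-2}, q_i = a_i*q_{i-1} + q_{i-2} with p_{-2}=0, p_{-1}=1, q_{-2}=1, q_{-1}=0):
  i=0: a_0=47, p_0 = 47*1 + 0 = 47, q_0 = 47*0 + 1 = 1.
  i=1: a_1=1, p_1 = 1*47 + 1 = 48, q_1 = 1*1 + 0 = 1.
  i=2: a_2=10, p_2 = 10*48 + 47 = 527, q_2 = 10*1 + 1 = 11.
  i=3: a_3=1, p_3 = 1*527 + 48 = 575, q_3 = 1*11 + 1 = 12.
Check: 575^2 - 2296*12^2 = 330625 - 330624 = 1, so (x, y) = (575, 12) solves the equation, and by the theorem it is the least positive solution.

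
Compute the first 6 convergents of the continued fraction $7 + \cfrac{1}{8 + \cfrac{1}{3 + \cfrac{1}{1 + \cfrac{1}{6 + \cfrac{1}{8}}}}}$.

7/1, 57/8, 178/25, 235/33, 1588/223, 12939/1817

Using the convergent recurrence p_i = a_i*p_{i-1} + p_{i-2}, q_i = a_i*q_{i-1} + q_{i-2} with p_{-2}=0, p_{-1}=1, q_{-2}=1, q_{-1}=0:
  i=0: a_0=7, p_0 = 7*1 + 0 = 7, q_0 = 7*0 + 1 = 1.
  i=1: a_1=8, p_1 = 8*7 + 1 = 57, q_1 = 8*1 + 0 = 8.
  i=2: a_2=3, p_2 = 3*57 + 7 = 178, q_2 = 3*8 + 1 = 25.
  i=3: a_3=1, p_3 = 1*178 + 57 = 235, q_3 = 1*25 + 8 = 33.
  i=4: a_4=6, p_4 = 6*235 + 178 = 1588, q_4 = 6*33 + 25 = 223.
  i=5: a_5=8, p_5 = 8*1588 + 235 = 12939, q_5 = 8*223 + 33 = 1817.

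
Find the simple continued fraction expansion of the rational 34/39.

[0; 1, 6, 1, 4]

Run the Euclidean algorithm on 34 and 39; the successive quotients are the partial quotients a_0, a_1, ... (each step inverts the fractional part left over by the previous one):
  34 = 0*39 + 34, so a_0 = 0.
  39 = 1*34 + 5, so a_1 = 1.
  34 = 6*5 + 4, so a_2 = 6.
  5 = 1*4 + 1, so a_3 = 1.
  4 = 4*1 + 0, so a_4 = 4.
The remainder reaches 0 after 5 divisions, so the expansion has 5 partial quotients, read off in order.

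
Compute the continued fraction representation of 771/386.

Run the Euclidean algorithm on 771 and 386; the successive quotients are the partial quotients a_0, a_1, ... (each step inverts the fractional part left over by the previous one):
  771 = 1*386 + 385, so a_0 = 1.
  386 = 1*385 + 1, so a_1 = 1.
  385 = 385*1 + 0, so a_2 = 385.
The remainder reaches 0 after 3 divisions, so the expansion has 3 partial quotients, read off in order.

[1; 1, 385]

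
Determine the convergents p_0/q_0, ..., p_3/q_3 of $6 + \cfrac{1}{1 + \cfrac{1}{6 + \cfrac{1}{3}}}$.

6/1, 7/1, 48/7, 151/22

Using the convergent recurrence p_i = a_i*p_{i-1} + p_{i-2}, q_i = a_i*q_{i-1} + q_{i-2} with p_{-2}=0, p_{-1}=1, q_{-2}=1, q_{-1}=0:
  i=0: a_0=6, p_0 = 6*1 + 0 = 6, q_0 = 6*0 + 1 = 1.
  i=1: a_1=1, p_1 = 1*6 + 1 = 7, q_1 = 1*1 + 0 = 1.
  i=2: a_2=6, p_2 = 6*7 + 6 = 48, q_2 = 6*1 + 1 = 7.
  i=3: a_3=3, p_3 = 3*48 + 7 = 151, q_3 = 3*7 + 1 = 22.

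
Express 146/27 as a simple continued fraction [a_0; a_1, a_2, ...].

Run the Euclidean algorithm on 146 and 27; the successive quotients are the partial quotients a_0, a_1, ... (each step inverts the fractional part left over by the previous one):
  146 = 5*27 + 11, so a_0 = 5.
  27 = 2*11 + 5, so a_1 = 2.
  11 = 2*5 + 1, so a_2 = 2.
  5 = 5*1 + 0, so a_3 = 5.
The remainder reaches 0 after 4 divisions, so the expansion has 4 partial quotients, read off in order.

[5; 2, 2, 5]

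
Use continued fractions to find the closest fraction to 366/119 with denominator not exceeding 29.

40/13

Expand x = 366/119 as a continued fraction with the Euclidean algorithm:
  366 = 3*119 + 9, so a_0 = 3.
  119 = 13*9 + 2, so a_1 = 13.
  9 = 4*2 + 1, so a_2 = 4.
  2 = 2*1 + 0, so a_3 = 2.
so x = [3; 13, 4, 2].
Convergents (p_i = a_i*p_{i-1} + p_{i-2}, q_i = a_i*q_{i-1} + q_{i-2} with p_{-2}=0, p_{-1}=1, q_{-2}=1, q_{-1}=0), until the denominator exceeds 29:
  i=0: a_0=3, p_0 = 3*1 + 0 = 3, q_0 = 3*0 + 1 = 1.
  i=1: a_1=13, p_1 = 13*3 + 1 = 40, q_1 = 13*1 + 0 = 13.
  i=2: a_2=4, p_2 = 4*40 + 3 = 163, q_2 = 4*13 + 1 = 53.
q_2 = 53 > 29, so the last convergent with denominator <= 29 is p_1/q_1 = 40/13.
The closest fraction with denominator <= 29 is either p_1/q_1 or the intermediate fraction (k*p_1 + p_0)/(k*q_1 + q_0) with the largest k >= 1 whose denominator stays <= 29; these approach x as k grows, and every other convergent or intermediate fraction in range is farther away.
Largest k: floor((29 - q_0)/q_1) = floor((29 - 1)/13) = 2.
That gives (2*40 + 3)/(2*13 + 1) = 83/27.
Compare the errors: |x - 40/13| = |366*13 - 40*119|/(119*13) = 2/1547, and |x - 83/27| = |366*27 - 83*119|/(119*27) = 5/3213.
Cross-multiplying, 2*3213 = 6426 < 7735 = 5*1547, so 2/1547 is smaller: the convergent 40/13 is closer to x than 83/27.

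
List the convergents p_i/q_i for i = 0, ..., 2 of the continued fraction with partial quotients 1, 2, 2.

1/1, 3/2, 7/5

Using the convergent recurrence p_i = a_i*p_{i-1} + p_{i-2}, q_i = a_i*q_{i-1} + q_{i-2} with p_{-2}=0, p_{-1}=1, q_{-2}=1, q_{-1}=0:
  i=0: a_0=1, p_0 = 1*1 + 0 = 1, q_0 = 1*0 + 1 = 1.
  i=1: a_1=2, p_1 = 2*1 + 1 = 3, q_1 = 2*1 + 0 = 2.
  i=2: a_2=2, p_2 = 2*3 + 1 = 7, q_2 = 2*2 + 1 = 5.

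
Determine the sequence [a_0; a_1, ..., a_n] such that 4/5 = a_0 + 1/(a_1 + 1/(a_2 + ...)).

Run the Euclidean algorithm on 4 and 5; the successive quotients are the partial quotients a_0, a_1, ... (each step inverts the fractional part left over by the previous one):
  4 = 0*5 + 4, so a_0 = 0.
  5 = 1*4 + 1, so a_1 = 1.
  4 = 4*1 + 0, so a_2 = 4.
The remainder reaches 0 after 3 divisions, so the expansion has 3 partial quotients, read off in order.

[0; 1, 4]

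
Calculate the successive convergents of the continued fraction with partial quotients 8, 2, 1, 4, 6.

8/1, 17/2, 25/3, 117/14, 727/87

Using the convergent recurrence p_i = a_i*p_{i-1} + p_{i-2}, q_i = a_i*q_{i-1} + q_{i-2} with p_{-2}=0, p_{-1}=1, q_{-2}=1, q_{-1}=0:
  i=0: a_0=8, p_0 = 8*1 + 0 = 8, q_0 = 8*0 + 1 = 1.
  i=1: a_1=2, p_1 = 2*8 + 1 = 17, q_1 = 2*1 + 0 = 2.
  i=2: a_2=1, p_2 = 1*17 + 8 = 25, q_2 = 1*2 + 1 = 3.
  i=3: a_3=4, p_3 = 4*25 + 17 = 117, q_3 = 4*3 + 2 = 14.
  i=4: a_4=6, p_4 = 6*117 + 25 = 727, q_4 = 6*14 + 3 = 87.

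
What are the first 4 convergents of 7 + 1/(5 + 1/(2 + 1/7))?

7/1, 36/5, 79/11, 589/82

Using the convergent recurrence p_i = a_i*p_{i-1} + p_{i-2}, q_i = a_i*q_{i-1} + q_{i-2} with p_{-2}=0, p_{-1}=1, q_{-2}=1, q_{-1}=0:
  i=0: a_0=7, p_0 = 7*1 + 0 = 7, q_0 = 7*0 + 1 = 1.
  i=1: a_1=5, p_1 = 5*7 + 1 = 36, q_1 = 5*1 + 0 = 5.
  i=2: a_2=2, p_2 = 2*36 + 7 = 79, q_2 = 2*5 + 1 = 11.
  i=3: a_3=7, p_3 = 7*79 + 36 = 589, q_3 = 7*11 + 5 = 82.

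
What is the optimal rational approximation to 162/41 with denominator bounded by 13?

Expand x = 162/41 as a continued fraction with the Euclidean algorithm:
  162 = 3*41 + 39, so a_0 = 3.
  41 = 1*39 + 2, so a_1 = 1.
  39 = 19*2 + 1, so a_2 = 19.
  2 = 2*1 + 0, so a_3 = 2.
so x = [3; 1, 19, 2].
Convergents (p_i = a_i*p_{i-1} + p_{i-2}, q_i = a_i*q_{i-1} + q_{i-2} with p_{-2}=0, p_{-1}=1, q_{-2}=1, q_{-1}=0), until the denominator exceeds 13:
  i=0: a_0=3, p_0 = 3*1 + 0 = 3, q_0 = 3*0 + 1 = 1.
  i=1: a_1=1, p_1 = 1*3 + 1 = 4, q_1 = 1*1 + 0 = 1.
  i=2: a_2=19, p_2 = 19*4 + 3 = 79, q_2 = 19*1 + 1 = 20.
q_2 = 20 > 13, so the last convergent with denominator <= 13 is p_1/q_1 = 4/1.
The closest fraction with denominator <= 13 is either p_1/q_1 or the intermediate fraction (k*p_1 + p_0)/(k*q_1 + q_0) with the largest k >= 1 whose denominator stays <= 13; these approach x as k grows, and every other convergent or intermediate fraction in range is farther away.
Largest k: floor((13 - q_0)/q_1) = floor((13 - 1)/1) = 12.
That gives (12*4 + 3)/(12*1 + 1) = 51/13.
Compare the errors: |x - 4/1| = |162*1 - 4*41|/(41*1) = 2/41, and |x - 51/13| = |162*13 - 51*41|/(41*13) = 15/533.
Cross-multiplying, 15*41 = 615 < 1066 = 2*533, so 15/533 is smaller: the intermediate fraction 51/13 is closer to x than 4/1.

51/13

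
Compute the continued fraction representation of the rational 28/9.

Run the Euclidean algorithm on 28 and 9; the successive quotients are the partial quotients a_0, a_1, ... (each step inverts the fractional part left over by the previous one):
  28 = 3*9 + 1, so a_0 = 3.
  9 = 9*1 + 0, so a_1 = 9.
The remainder reaches 0 after 2 divisions, so the expansion has 2 partial quotients, read off in order.

[3; 9]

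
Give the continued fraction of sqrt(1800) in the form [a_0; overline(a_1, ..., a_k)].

Write x_i = (sqrt(1800) + m_i)/d_i with (m_0, d_0) = (0, 1). a_0 = floor(sqrt(1800)) = 42, since 42^2 = 1764 <= 1800 < 1849 = 43^2.
Iterate m_{i+1} = d_i*a_i - m_i, d_{i+1} = (1800 - m_{i+1}^2)/d_i, a_{i+1} = floor((a_0 + m_{i+1})/d_{i+1}):
  m_1 = 1*42 - 0 = 42, d_1 = (1800 - 42^2)/1 = 36/1 = 36, a_1 = floor((42 + 42)/36) = 2.
  m_2 = 36*2 - 42 = 30, d_2 = (1800 - 30^2)/36 = 900/36 = 25, a_2 = floor((42 + 30)/25) = 2.
  m_3 = 25*2 - 30 = 20, d_3 = (1800 - 20^2)/25 = 1400/25 = 56, a_3 = floor((42 + 20)/56) = 1.
  m_4 = 56*1 - 20 = 36, d_4 = (1800 - 36^2)/56 = 504/56 = 9, a_4 = floor((42 + 36)/9) = 8.
  m_5 = 9*8 - 36 = 36, d_5 = (1800 - 36^2)/9 = 504/9 = 56, a_5 = floor((42 + 36)/56) = 1.
  m_6 = 56*1 - 36 = 20, d_6 = (1800 - 20^2)/56 = 1400/56 = 25, a_6 = floor((42 + 20)/25) = 2.
  m_7 = 25*2 - 20 = 30, d_7 = (1800 - 30^2)/25 = 900/25 = 36, a_7 = floor((42 + 30)/36) = 2.
  m_8 = 36*2 - 30 = 42, d_8 = (1800 - 42^2)/36 = 36/36 = 1, a_8 = floor((42 + 42)/1) = 84.
  m_9 = 1*84 - 42 = 42, d_9 = (1800 - 42^2)/1 = 36/1 = 36: (m_9, d_9) = (m_1, d_1) = (42, 36), so from here the quotients repeat a_1, ..., a_8; the period length is 8.
Hence the expansion of sqrt(1800) is a_0 = 42 followed by the repeating block 2, 2, 1, 8, 1, 2, 2, 84 (period 8).

[42; overline(2, 2, 1, 8, 1, 2, 2, 84)]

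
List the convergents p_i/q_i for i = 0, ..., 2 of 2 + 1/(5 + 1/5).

Using the convergent recurrence p_i = a_i*p_{i-1} + p_{i-2}, q_i = a_i*q_{i-1} + q_{i-2} with p_{-2}=0, p_{-1}=1, q_{-2}=1, q_{-1}=0:
  i=0: a_0=2, p_0 = 2*1 + 0 = 2, q_0 = 2*0 + 1 = 1.
  i=1: a_1=5, p_1 = 5*2 + 1 = 11, q_1 = 5*1 + 0 = 5.
  i=2: a_2=5, p_2 = 5*11 + 2 = 57, q_2 = 5*5 + 1 = 26.

2/1, 11/5, 57/26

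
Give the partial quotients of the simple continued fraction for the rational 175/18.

Run the Euclidean algorithm on 175 and 18; the successive quotients are the partial quotients a_0, a_1, ... (each step inverts the fractional part left over by the previous one):
  175 = 9*18 + 13, so a_0 = 9.
  18 = 1*13 + 5, so a_1 = 1.
  13 = 2*5 + 3, so a_2 = 2.
  5 = 1*3 + 2, so a_3 = 1.
  3 = 1*2 + 1, so a_4 = 1.
  2 = 2*1 + 0, so a_5 = 2.
The remainder reaches 0 after 6 divisions, so the expansion has 6 partial quotients, read off in order.

[9; 1, 2, 1, 1, 2]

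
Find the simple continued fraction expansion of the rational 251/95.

Run the Euclidean algorithm on 251 and 95; the successive quotients are the partial quotients a_0, a_1, ... (each step inverts the fractional part left over by the previous one):
  251 = 2*95 + 61, so a_0 = 2.
  95 = 1*61 + 34, so a_1 = 1.
  61 = 1*34 + 27, so a_2 = 1.
  34 = 1*27 + 7, so a_3 = 1.
  27 = 3*7 + 6, so a_4 = 3.
  7 = 1*6 + 1, so a_5 = 1.
  6 = 6*1 + 0, so a_6 = 6.
The remainder reaches 0 after 7 divisions, so the expansion has 7 partial quotients, read off in order.

[2; 1, 1, 1, 3, 1, 6]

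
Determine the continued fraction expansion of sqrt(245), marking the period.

[15; (1, 1, 1, 7, 6, 7, 1, 1, 1, 30)]

Write x_i = (sqrt(245) + m_i)/d_i with (m_0, d_0) = (0, 1). a_0 = floor(sqrt(245)) = 15, since 15^2 = 225 <= 245 < 256 = 16^2.
Iterate m_{i+1} = d_i*a_i - m_i, d_{i+1} = (245 - m_{i+1}^2)/d_i, a_{i+1} = floor((a_0 + m_{i+1})/d_{i+1}):
  m_1 = 1*15 - 0 = 15, d_1 = (245 - 15^2)/1 = 20/1 = 20, a_1 = floor((15 + 15)/20) = 1.
  m_2 = 20*1 - 15 = 5, d_2 = (245 - 5^2)/20 = 220/20 = 11, a_2 = floor((15 + 5)/11) = 1.
  m_3 = 11*1 - 5 = 6, d_3 = (245 - 6^2)/11 = 209/11 = 19, a_3 = floor((15 + 6)/19) = 1.
  m_4 = 19*1 - 6 = 13, d_4 = (245 - 13^2)/19 = 76/19 = 4, a_4 = floor((15 + 13)/4) = 7.
  m_5 = 4*7 - 13 = 15, d_5 = (245 - 15^2)/4 = 20/4 = 5, a_5 = floor((15 + 15)/5) = 6.
  m_6 = 5*6 - 15 = 15, d_6 = (245 - 15^2)/5 = 20/5 = 4, a_6 = floor((15 + 15)/4) = 7.
  m_7 = 4*7 - 15 = 13, d_7 = (245 - 13^2)/4 = 76/4 = 19, a_7 = floor((15 + 13)/19) = 1.
  m_8 = 19*1 - 13 = 6, d_8 = (245 - 6^2)/19 = 209/19 = 11, a_8 = floor((15 + 6)/11) = 1.
  m_9 = 11*1 - 6 = 5, d_9 = (245 - 5^2)/11 = 220/11 = 20, a_9 = floor((15 + 5)/20) = 1.
  m_10 = 20*1 - 5 = 15, d_10 = (245 - 15^2)/20 = 20/20 = 1, a_10 = floor((15 + 15)/1) = 30.
  m_11 = 1*30 - 15 = 15, d_11 = (245 - 15^2)/1 = 20/1 = 20: (m_11, d_11) = (m_1, d_1) = (15, 20), so from here the quotients repeat a_1, ..., a_10; the period length is 10.
Hence the expansion of sqrt(245) is a_0 = 15 followed by the repeating block 1, 1, 1, 7, 6, 7, 1, 1, 1, 30 (period 10).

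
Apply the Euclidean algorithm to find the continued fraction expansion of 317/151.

Run the Euclidean algorithm on 317 and 151; the successive quotients are the partial quotients a_0, a_1, ... (each step inverts the fractional part left over by the previous one):
  317 = 2*151 + 15, so a_0 = 2.
  151 = 10*15 + 1, so a_1 = 10.
  15 = 15*1 + 0, so a_2 = 15.
The remainder reaches 0 after 3 divisions, so the expansion has 3 partial quotients, read off in order.

[2; 10, 15]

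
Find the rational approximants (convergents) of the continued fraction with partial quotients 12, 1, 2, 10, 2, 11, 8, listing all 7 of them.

Using the convergent recurrence p_i = a_i*p_{i-1} + p_{i-2}, q_i = a_i*q_{i-1} + q_{i-2} with p_{-2}=0, p_{-1}=1, q_{-2}=1, q_{-1}=0:
  i=0: a_0=12, p_0 = 12*1 + 0 = 12, q_0 = 12*0 + 1 = 1.
  i=1: a_1=1, p_1 = 1*12 + 1 = 13, q_1 = 1*1 + 0 = 1.
  i=2: a_2=2, p_2 = 2*13 + 12 = 38, q_2 = 2*1 + 1 = 3.
  i=3: a_3=10, p_3 = 10*38 + 13 = 393, q_3 = 10*3 + 1 = 31.
  i=4: a_4=2, p_4 = 2*393 + 38 = 824, q_4 = 2*31 + 3 = 65.
  i=5: a_5=11, p_5 = 11*824 + 393 = 9457, q_5 = 11*65 + 31 = 746.
  i=6: a_6=8, p_6 = 8*9457 + 824 = 76480, q_6 = 8*746 + 65 = 6033.

12/1, 13/1, 38/3, 393/31, 824/65, 9457/746, 76480/6033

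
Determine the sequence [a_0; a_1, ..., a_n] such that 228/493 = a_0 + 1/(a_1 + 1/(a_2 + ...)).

Run the Euclidean algorithm on 228 and 493; the successive quotients are the partial quotients a_0, a_1, ... (each step inverts the fractional part left over by the previous one):
  228 = 0*493 + 228, so a_0 = 0.
  493 = 2*228 + 37, so a_1 = 2.
  228 = 6*37 + 6, so a_2 = 6.
  37 = 6*6 + 1, so a_3 = 6.
  6 = 6*1 + 0, so a_4 = 6.
The remainder reaches 0 after 5 divisions, so the expansion has 5 partial quotients, read off in order.

[0; 2, 6, 6, 6]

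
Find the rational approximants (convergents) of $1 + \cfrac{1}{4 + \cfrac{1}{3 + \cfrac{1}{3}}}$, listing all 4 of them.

Using the convergent recurrence p_i = a_i*p_{i-1} + p_{i-2}, q_i = a_i*q_{i-1} + q_{i-2} with p_{-2}=0, p_{-1}=1, q_{-2}=1, q_{-1}=0:
  i=0: a_0=1, p_0 = 1*1 + 0 = 1, q_0 = 1*0 + 1 = 1.
  i=1: a_1=4, p_1 = 4*1 + 1 = 5, q_1 = 4*1 + 0 = 4.
  i=2: a_2=3, p_2 = 3*5 + 1 = 16, q_2 = 3*4 + 1 = 13.
  i=3: a_3=3, p_3 = 3*16 + 5 = 53, q_3 = 3*13 + 4 = 43.

1/1, 5/4, 16/13, 53/43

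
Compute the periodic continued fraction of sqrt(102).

Write x_i = (sqrt(102) + m_i)/d_i with (m_0, d_0) = (0, 1). a_0 = floor(sqrt(102)) = 10, since 10^2 = 100 <= 102 < 121 = 11^2.
Iterate m_{i+1} = d_i*a_i - m_i, d_{i+1} = (102 - m_{i+1}^2)/d_i, a_{i+1} = floor((a_0 + m_{i+1})/d_{i+1}):
  m_1 = 1*10 - 0 = 10, d_1 = (102 - 10^2)/1 = 2/1 = 2, a_1 = floor((10 + 10)/2) = 10.
  m_2 = 2*10 - 10 = 10, d_2 = (102 - 10^2)/2 = 2/2 = 1, a_2 = floor((10 + 10)/1) = 20.
  m_3 = 1*20 - 10 = 10, d_3 = (102 - 10^2)/1 = 2/1 = 2: (m_3, d_3) = (m_1, d_1) = (10, 2), so from here the quotients repeat a_1, a_2; the period length is 2.
Hence the expansion of sqrt(102) is a_0 = 10 followed by the repeating block 10, 20 (period 2).

[10; (10, 20)]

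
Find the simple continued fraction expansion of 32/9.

Run the Euclidean algorithm on 32 and 9; the successive quotients are the partial quotients a_0, a_1, ... (each step inverts the fractional part left over by the previous one):
  32 = 3*9 + 5, so a_0 = 3.
  9 = 1*5 + 4, so a_1 = 1.
  5 = 1*4 + 1, so a_2 = 1.
  4 = 4*1 + 0, so a_3 = 4.
The remainder reaches 0 after 4 divisions, so the expansion has 4 partial quotients, read off in order.

[3; 1, 1, 4]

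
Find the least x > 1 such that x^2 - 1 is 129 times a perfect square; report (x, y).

First expand sqrt(129) as a continued fraction. With x_i = (sqrt(129) + m_i)/d_i and (m_0, d_0) = (0, 1): a_0 = floor(sqrt(129)) = 11, since 11^2 = 121 <= 129 < 144 = 12^2.
Iterate m_{i+1} = d_i*a_i - m_i, d_{i+1} = (129 - m_{i+1}^2)/d_i, a_{i+1} = floor((a_0 + m_{i+1})/d_{i+1}):
  m_1 = 1*11 - 0 = 11, d_1 = (129 - 11^2)/1 = 8/1 = 8, a_1 = floor((11 + 11)/8) = 2.
  m_2 = 8*2 - 11 = 5, d_2 = (129 - 5^2)/8 = 104/8 = 13, a_2 = floor((11 + 5)/13) = 1.
  m_3 = 13*1 - 5 = 8, d_3 = (129 - 8^2)/13 = 65/13 = 5, a_3 = floor((11 + 8)/5) = 3.
  m_4 = 5*3 - 8 = 7, d_4 = (129 - 7^2)/5 = 80/5 = 16, a_4 = floor((11 + 7)/16) = 1.
  m_5 = 16*1 - 7 = 9, d_5 = (129 - 9^2)/16 = 48/16 = 3, a_5 = floor((11 + 9)/3) = 6.
  m_6 = 3*6 - 9 = 9, d_6 = (129 - 9^2)/3 = 48/3 = 16, a_6 = floor((11 + 9)/16) = 1.
  m_7 = 16*1 - 9 = 7, d_7 = (129 - 7^2)/16 = 80/16 = 5, a_7 = floor((11 + 7)/5) = 3.
  m_8 = 5*3 - 7 = 8, d_8 = (129 - 8^2)/5 = 65/5 = 13, a_8 = floor((11 + 8)/13) = 1.
  m_9 = 13*1 - 8 = 5, d_9 = (129 - 5^2)/13 = 104/13 = 8, a_9 = floor((11 + 5)/8) = 2.
  m_10 = 8*2 - 5 = 11, d_10 = (129 - 11^2)/8 = 8/8 = 1, a_10 = floor((11 + 11)/1) = 22.
  m_11 = 1*22 - 11 = 11, d_11 = (129 - 11^2)/1 = 8/1 = 8: (m_11, d_11) = (m_1, d_1) = (11, 8), so from here the quotients repeat a_1, ..., a_10; the period length is 10.
So sqrt(129) = [11; (2, 1, 3, 1, 6, 1, 3, 1, 2, 22)] with period length k = 10.
k is even, so the fundamental solution of x^2 - 129y^2 = 1 is (p_{k-1}, q_{k-1}) = (p_9, q_9); compute convergents through index 9.
Convergents (p_i = a_i*p_{i-1} + p_{i-2}, q_i = a_i*q_{i-1} + q_{i-2} with p_{-2}=0, p_{-1}=1, q_{-2}=1, q_{-1}=0):
  i=0: a_0=11, p_0 = 11*1 + 0 = 11, q_0 = 11*0 + 1 = 1.
  i=1: a_1=2, p_1 = 2*11 + 1 = 23, q_1 = 2*1 + 0 = 2.
  i=2: a_2=1, p_2 = 1*23 + 11 = 34, q_2 = 1*2 + 1 = 3.
  i=3: a_3=3, p_3 = 3*34 + 23 = 125, q_3 = 3*3 + 2 = 11.
  i=4: a_4=1, p_4 = 1*125 + 34 = 159, q_4 = 1*11 + 3 = 14.
  i=5: a_5=6, p_5 = 6*159 + 125 = 1079, q_5 = 6*14 + 11 = 95.
  i=6: a_6=1, p_6 = 1*1079 + 159 = 1238, q_6 = 1*95 + 14 = 109.
  i=7: a_7=3, p_7 = 3*1238 + 1079 = 4793, q_7 = 3*109 + 95 = 422.
  i=8: a_8=1, p_8 = 1*4793 + 1238 = 6031, q_8 = 1*422 + 109 = 531.
  i=9: a_9=2, p_9 = 2*6031 + 4793 = 16855, q_9 = 2*531 + 422 = 1484.
Check: 16855^2 - 129*1484^2 = 284091025 - 284091024 = 1, so (x, y) = (16855, 1484) solves the equation, and by the theorem it is the least positive solution.

(x, y) = (16855, 1484)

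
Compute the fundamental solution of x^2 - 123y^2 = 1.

(x, y) = (122, 11)

First expand sqrt(123) as a continued fraction. With x_i = (sqrt(123) + m_i)/d_i and (m_0, d_0) = (0, 1): a_0 = floor(sqrt(123)) = 11, since 11^2 = 121 <= 123 < 144 = 12^2.
Iterate m_{i+1} = d_i*a_i - m_i, d_{i+1} = (123 - m_{i+1}^2)/d_i, a_{i+1} = floor((a_0 + m_{i+1})/d_{i+1}):
  m_1 = 1*11 - 0 = 11, d_1 = (123 - 11^2)/1 = 2/1 = 2, a_1 = floor((11 + 11)/2) = 11.
  m_2 = 2*11 - 11 = 11, d_2 = (123 - 11^2)/2 = 2/2 = 1, a_2 = floor((11 + 11)/1) = 22.
  m_3 = 1*22 - 11 = 11, d_3 = (123 - 11^2)/1 = 2/1 = 2: (m_3, d_3) = (m_1, d_1) = (11, 2), so from here the quotients repeat a_1, a_2; the period length is 2.
So sqrt(123) = [11; (11, 22)] with period length k = 2.
k is even, so the fundamental solution of x^2 - 123y^2 = 1 is (p_{k-1}, q_{k-1}) = (p_1, q_1); compute convergents through index 1.
Convergents (p_i = a_i*p_{i-1} + p_{i-2}, q_i = a_i*q_{i-1} + q_{i-2} with p_{-2}=0, p_{-1}=1, q_{-2}=1, q_{-1}=0):
  i=0: a_0=11, p_0 = 11*1 + 0 = 11, q_0 = 11*0 + 1 = 1.
  i=1: a_1=11, p_1 = 11*11 + 1 = 122, q_1 = 11*1 + 0 = 11.
Check: 122^2 - 123*11^2 = 14884 - 14883 = 1, so (x, y) = (122, 11) solves the equation, and by the theorem it is the least positive solution.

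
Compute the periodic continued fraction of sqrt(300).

[17; (3, 8, 3, 34)]

Write x_i = (sqrt(300) + m_i)/d_i with (m_0, d_0) = (0, 1). a_0 = floor(sqrt(300)) = 17, since 17^2 = 289 <= 300 < 324 = 18^2.
Iterate m_{i+1} = d_i*a_i - m_i, d_{i+1} = (300 - m_{i+1}^2)/d_i, a_{i+1} = floor((a_0 + m_{i+1})/d_{i+1}):
  m_1 = 1*17 - 0 = 17, d_1 = (300 - 17^2)/1 = 11/1 = 11, a_1 = floor((17 + 17)/11) = 3.
  m_2 = 11*3 - 17 = 16, d_2 = (300 - 16^2)/11 = 44/11 = 4, a_2 = floor((17 + 16)/4) = 8.
  m_3 = 4*8 - 16 = 16, d_3 = (300 - 16^2)/4 = 44/4 = 11, a_3 = floor((17 + 16)/11) = 3.
  m_4 = 11*3 - 16 = 17, d_4 = (300 - 17^2)/11 = 11/11 = 1, a_4 = floor((17 + 17)/1) = 34.
  m_5 = 1*34 - 17 = 17, d_5 = (300 - 17^2)/1 = 11/1 = 11: (m_5, d_5) = (m_1, d_1) = (17, 11), so from here the quotients repeat a_1, ..., a_4; the period length is 4.
Hence the expansion of sqrt(300) is a_0 = 17 followed by the repeating block 3, 8, 3, 34 (period 4).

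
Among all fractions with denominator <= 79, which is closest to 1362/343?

274/69

Expand x = 1362/343 as a continued fraction with the Euclidean algorithm:
  1362 = 3*343 + 333, so a_0 = 3.
  343 = 1*333 + 10, so a_1 = 1.
  333 = 33*10 + 3, so a_2 = 33.
  10 = 3*3 + 1, so a_3 = 3.
  3 = 3*1 + 0, so a_4 = 3.
so x = [3; 1, 33, 3, 3].
Convergents (p_i = a_i*p_{i-1} + p_{i-2}, q_i = a_i*q_{i-1} + q_{i-2} with p_{-2}=0, p_{-1}=1, q_{-2}=1, q_{-1}=0), until the denominator exceeds 79:
  i=0: a_0=3, p_0 = 3*1 + 0 = 3, q_0 = 3*0 + 1 = 1.
  i=1: a_1=1, p_1 = 1*3 + 1 = 4, q_1 = 1*1 + 0 = 1.
  i=2: a_2=33, p_2 = 33*4 + 3 = 135, q_2 = 33*1 + 1 = 34.
  i=3: a_3=3, p_3 = 3*135 + 4 = 409, q_3 = 3*34 + 1 = 103.
q_3 = 103 > 79, so the last convergent with denominator <= 79 is p_2/q_2 = 135/34.
The closest fraction with denominator <= 79 is either p_2/q_2 or the intermediate fraction (k*p_2 + p_1)/(k*q_2 + q_1) with the largest k >= 1 whose denominator stays <= 79; these approach x as k grows, and every other convergent or intermediate fraction in range is farther away.
Largest k: floor((79 - q_1)/q_2) = floor((79 - 1)/34) = 2.
That gives (2*135 + 4)/(2*34 + 1) = 274/69.
Compare the errors: |x - 135/34| = |1362*34 - 135*343|/(343*34) = 3/11662, and |x - 274/69| = |1362*69 - 274*343|/(343*69) = 4/23667.
Cross-multiplying, 4*11662 = 46648 < 71001 = 3*23667, so 4/23667 is smaller: the intermediate fraction 274/69 is closer to x than 135/34.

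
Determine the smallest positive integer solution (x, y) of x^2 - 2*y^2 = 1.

(x, y) = (3, 2)

First expand sqrt(2) as a continued fraction. With x_i = (sqrt(2) + m_i)/d_i and (m_0, d_0) = (0, 1): a_0 = floor(sqrt(2)) = 1, since 1^2 = 1 <= 2 < 4 = 2^2.
Iterate m_{i+1} = d_i*a_i - m_i, d_{i+1} = (2 - m_{i+1}^2)/d_i, a_{i+1} = floor((a_0 + m_{i+1})/d_{i+1}):
  m_1 = 1*1 - 0 = 1, d_1 = (2 - 1^2)/1 = 1/1 = 1, a_1 = floor((1 + 1)/1) = 2.
  m_2 = 1*2 - 1 = 1, d_2 = (2 - 1^2)/1 = 1/1 = 1: (m_2, d_2) = (m_1, d_1) = (1, 1), so from here the quotient a_1 repeats; the period length is 1.
So sqrt(2) = [1; (2)] with period length k = 1.
k is odd, so (p_{k-1}, q_{k-1}) only solves x^2 - 2y^2 = -1 and the fundamental solution of x^2 - 2y^2 = 1 is (p_{2k-1}, q_{2k-1}) = (p_1, q_1); compute convergents through index 1, running through the period twice.
Convergents (p_i = a_i*p_{i-1} + p_{i-2}, q_i = a_i*q_{i-1} + q_{i-2} with p_{-2}=0, p_{-1}=1, q_{-2}=1, q_{-1}=0):
  i=0: a_0=1, p_0 = 1*1 + 0 = 1, q_0 = 1*0 + 1 = 1.
  i=1: a_1=2, p_1 = 2*1 + 1 = 3, q_1 = 2*1 + 0 = 2.
Indeed p_0^2 - 2*q_0^2 = 1 - 2 = -1, not +1.
Check: 3^2 - 2*2^2 = 9 - 8 = 1, so (x, y) = (3, 2) solves the equation, and by the theorem it is the least positive solution.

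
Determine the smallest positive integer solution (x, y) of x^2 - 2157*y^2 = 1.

First expand sqrt(2157) as a continued fraction. With x_i = (sqrt(2157) + m_i)/d_i and (m_0, d_0) = (0, 1): a_0 = floor(sqrt(2157)) = 46, since 46^2 = 2116 <= 2157 < 2209 = 47^2.
Iterate m_{i+1} = d_i*a_i - m_i, d_{i+1} = (2157 - m_{i+1}^2)/d_i, a_{i+1} = floor((a_0 + m_{i+1})/d_{i+1}):
  m_1 = 1*46 - 0 = 46, d_1 = (2157 - 46^2)/1 = 41/1 = 41, a_1 = floor((46 + 46)/41) = 2.
  m_2 = 41*2 - 46 = 36, d_2 = (2157 - 36^2)/41 = 861/41 = 21, a_2 = floor((46 + 36)/21) = 3.
  m_3 = 21*3 - 36 = 27, d_3 = (2157 - 27^2)/21 = 1428/21 = 68, a_3 = floor((46 + 27)/68) = 1.
  m_4 = 68*1 - 27 = 41, d_4 = (2157 - 41^2)/68 = 476/68 = 7, a_4 = floor((46 + 41)/7) = 12.
  m_5 = 7*12 - 41 = 43, d_5 = (2157 - 43^2)/7 = 308/7 = 44, a_5 = floor((46 + 43)/44) = 2.
  m_6 = 44*2 - 43 = 45, d_6 = (2157 - 45^2)/44 = 132/44 = 3, a_6 = floor((46 + 45)/3) = 30.
  m_7 = 3*30 - 45 = 45, d_7 = (2157 - 45^2)/3 = 132/3 = 44, a_7 = floor((46 + 45)/44) = 2.
  m_8 = 44*2 - 45 = 43, d_8 = (2157 - 43^2)/44 = 308/44 = 7, a_8 = floor((46 + 43)/7) = 12.
  m_9 = 7*12 - 43 = 41, d_9 = (2157 - 41^2)/7 = 476/7 = 68, a_9 = floor((46 + 41)/68) = 1.
  m_10 = 68*1 - 41 = 27, d_10 = (2157 - 27^2)/68 = 1428/68 = 21, a_10 = floor((46 + 27)/21) = 3.
  m_11 = 21*3 - 27 = 36, d_11 = (2157 - 36^2)/21 = 861/21 = 41, a_11 = floor((46 + 36)/41) = 2.
  m_12 = 41*2 - 36 = 46, d_12 = (2157 - 46^2)/41 = 41/41 = 1, a_12 = floor((46 + 46)/1) = 92.
  m_13 = 1*92 - 46 = 46, d_13 = (2157 - 46^2)/1 = 41/1 = 41: (m_13, d_13) = (m_1, d_1) = (46, 41), so from here the quotients repeat a_1, ..., a_12; the period length is 12.
So sqrt(2157) = [46; (2, 3, 1, 12, 2, 30, 2, 12, 1, 3, 2, 92)] with period length k = 12.
k is even, so the fundamental solution of x^2 - 2157y^2 = 1 is (p_{k-1}, q_{k-1}) = (p_11, q_11); compute convergents through index 11.
Convergents (p_i = a_i*p_{i-1} + p_{i-2}, q_i = a_i*q_{i-1} + q_{i-2} with p_{-2}=0, p_{-1}=1, q_{-2}=1, q_{-1}=0):
  i=0: a_0=46, p_0 = 46*1 + 0 = 46, q_0 = 46*0 + 1 = 1.
  i=1: a_1=2, p_1 = 2*46 + 1 = 93, q_1 = 2*1 + 0 = 2.
  i=2: a_2=3, p_2 = 3*93 + 46 = 325, q_2 = 3*2 + 1 = 7.
  i=3: a_3=1, p_3 = 1*325 + 93 = 418, q_3 = 1*7 + 2 = 9.
  i=4: a_4=12, p_4 = 12*418 + 325 = 5341, q_4 = 12*9 + 7 = 115.
  i=5: a_5=2, p_5 = 2*5341 + 418 = 11100, q_5 = 2*115 + 9 = 239.
  i=6: a_6=30, p_6 = 30*11100 + 5341 = 338341, q_6 = 30*239 + 115 = 7285.
  i=7: a_7=2, p_7 = 2*338341 + 11100 = 687782, q_7 = 2*7285 + 239 = 14809.
  i=8: a_8=12, p_8 = 12*687782 + 338341 = 8591725, q_8 = 12*14809 + 7285 = 184993.
  i=9: a_9=1, p_9 = 1*8591725 + 687782 = 9279507, q_9 = 1*184993 + 14809 = 199802.
  i=10: a_10=3, p_10 = 3*9279507 + 8591725 = 36430246, q_10 = 3*199802 + 184993 = 784399.
  i=11: a_11=2, p_11 = 2*36430246 + 9279507 = 82139999, q_11 = 2*784399 + 199802 = 1768600.
Check: 82139999^2 - 2157*1768600^2 = 6746979435720001 - 6746979435720000 = 1, so (x, y) = (82139999, 1768600) solves the equation, and by the theorem it is the least positive solution.

(x, y) = (82139999, 1768600)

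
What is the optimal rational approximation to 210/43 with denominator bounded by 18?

83/17

Expand x = 210/43 as a continued fraction with the Euclidean algorithm:
  210 = 4*43 + 38, so a_0 = 4.
  43 = 1*38 + 5, so a_1 = 1.
  38 = 7*5 + 3, so a_2 = 7.
  5 = 1*3 + 2, so a_3 = 1.
  3 = 1*2 + 1, so a_4 = 1.
  2 = 2*1 + 0, so a_5 = 2.
so x = [4; 1, 7, 1, 1, 2].
Convergents (p_i = a_i*p_{i-1} + p_{i-2}, q_i = a_i*q_{i-1} + q_{i-2} with p_{-2}=0, p_{-1}=1, q_{-2}=1, q_{-1}=0), until the denominator exceeds 18:
  i=0: a_0=4, p_0 = 4*1 + 0 = 4, q_0 = 4*0 + 1 = 1.
  i=1: a_1=1, p_1 = 1*4 + 1 = 5, q_1 = 1*1 + 0 = 1.
  i=2: a_2=7, p_2 = 7*5 + 4 = 39, q_2 = 7*1 + 1 = 8.
  i=3: a_3=1, p_3 = 1*39 + 5 = 44, q_3 = 1*8 + 1 = 9.
  i=4: a_4=1, p_4 = 1*44 + 39 = 83, q_4 = 1*9 + 8 = 17.
  i=5: a_5=2, p_5 = 2*83 + 44 = 210, q_5 = 2*17 + 9 = 43.
q_5 = 43 > 18, so the last convergent with denominator <= 18 is p_4/q_4 = 83/17.
The closest fraction with denominator <= 18 is either p_4/q_4 or the intermediate fraction (k*p_4 + p_3)/(k*q_4 + q_3) with the largest k >= 1 whose denominator stays <= 18; these approach x as k grows, and every other convergent or intermediate fraction in range is farther away.
Largest k: floor((18 - q_3)/q_4) = floor((18 - 9)/17) = 0.
Since k = 0, no intermediate fraction beyond p_4/q_4 has denominator <= 18, so the convergent 83/17 is the closest (its error is |210*17 - 83*43|/(43*17) = 1/731).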